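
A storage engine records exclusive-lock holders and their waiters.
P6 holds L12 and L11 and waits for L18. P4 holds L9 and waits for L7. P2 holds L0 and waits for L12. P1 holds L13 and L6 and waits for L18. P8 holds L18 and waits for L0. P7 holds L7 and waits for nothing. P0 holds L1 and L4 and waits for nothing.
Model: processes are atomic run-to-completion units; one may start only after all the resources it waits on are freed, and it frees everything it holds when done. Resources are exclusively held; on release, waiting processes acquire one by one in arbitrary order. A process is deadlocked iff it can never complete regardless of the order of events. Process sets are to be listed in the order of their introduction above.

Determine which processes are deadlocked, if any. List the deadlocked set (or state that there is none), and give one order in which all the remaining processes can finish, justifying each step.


Deadlocked set: P6, P2, P1 and P8.
Key observation: the cycle P6 -> P8 -> P2 -> P6 can never break — each member waits on the next; P1 waits into the deadlock from upstream.
A valid finishing order for the others: P7, P4, P0.
Step-by-step check:
  run P7 (it waits on nothing); releases L7
  P4: everything it awaited (L7) is free; runs, freeing L9
  run P0 (it waits on nothing); releases L1 and L4


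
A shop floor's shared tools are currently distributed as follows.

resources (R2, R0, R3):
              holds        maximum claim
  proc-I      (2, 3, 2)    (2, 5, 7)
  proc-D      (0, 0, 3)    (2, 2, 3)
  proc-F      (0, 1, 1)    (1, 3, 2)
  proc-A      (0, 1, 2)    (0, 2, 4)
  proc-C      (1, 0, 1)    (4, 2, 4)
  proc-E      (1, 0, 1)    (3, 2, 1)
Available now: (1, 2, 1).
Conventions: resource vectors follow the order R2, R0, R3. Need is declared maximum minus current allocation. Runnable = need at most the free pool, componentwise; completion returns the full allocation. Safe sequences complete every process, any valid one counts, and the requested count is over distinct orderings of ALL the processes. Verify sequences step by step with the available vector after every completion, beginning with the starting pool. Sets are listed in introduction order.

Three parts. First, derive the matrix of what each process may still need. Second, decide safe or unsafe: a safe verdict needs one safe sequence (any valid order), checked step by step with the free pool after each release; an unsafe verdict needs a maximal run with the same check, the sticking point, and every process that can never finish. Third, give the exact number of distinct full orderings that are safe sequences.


(1) Outstanding need per process (order R2, R0, R3):
  proc-I: (0, 2, 5)
  proc-D: (2, 2, 0)
  proc-F: (1, 2, 1)
  proc-A: (0, 1, 2)
  proc-C: (3, 2, 3)
  proc-E: (2, 2, 0)
(2) UNSAFE.
Key observation: after proc-F, proc-A the pool peaks at (1, 4, 4), and each blocked process is short somewhere: proc-I on R3; proc-D on R2; proc-C on R2; proc-E on R2.
A maximal execution: proc-F, proc-A — then nothing else fits. Check, step by step:
  pool = (1, 2, 1)
  run proc-F (needs (1, 2, 1), free (1, 2, 1)); after release of (0, 1, 1) the pool is (1, 3, 2)
  run proc-A (needs (0, 1, 2), free (1, 3, 2)); after release of (0, 1, 2) the pool is (1, 4, 4)
  blocked: proc-I wants (0, 2, 5), pool (1, 4, 4) — not enough R3
  blocked: proc-D wants (2, 2, 0), pool (1, 4, 4) — not enough R2
  blocked: proc-C wants (3, 2, 3), pool (1, 4, 4) — not enough R2
  blocked: proc-E wants (2, 2, 0), pool (1, 4, 4) — not enough R2
Never able to finish: proc-I, proc-D, proc-C and proc-E.
(3) Precisely 0 of the possible complete orderings are safe sequences.


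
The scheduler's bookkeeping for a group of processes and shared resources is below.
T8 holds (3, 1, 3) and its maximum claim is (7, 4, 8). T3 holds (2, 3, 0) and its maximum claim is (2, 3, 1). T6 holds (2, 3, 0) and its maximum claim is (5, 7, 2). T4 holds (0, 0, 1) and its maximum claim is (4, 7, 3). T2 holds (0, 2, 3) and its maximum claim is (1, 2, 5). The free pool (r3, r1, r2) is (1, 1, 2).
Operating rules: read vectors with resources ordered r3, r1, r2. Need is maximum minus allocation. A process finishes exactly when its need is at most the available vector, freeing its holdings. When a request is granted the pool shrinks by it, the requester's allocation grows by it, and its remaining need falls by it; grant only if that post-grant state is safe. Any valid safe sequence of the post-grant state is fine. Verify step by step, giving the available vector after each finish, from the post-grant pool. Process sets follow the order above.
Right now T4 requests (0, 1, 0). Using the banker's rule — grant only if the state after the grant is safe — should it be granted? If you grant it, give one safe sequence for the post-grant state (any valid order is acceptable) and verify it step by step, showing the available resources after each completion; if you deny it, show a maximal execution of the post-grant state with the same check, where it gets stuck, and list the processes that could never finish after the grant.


GRANT. The post-grant state is safe; one safe sequence: T2, T3, T6, T8, T4.
Key observation: even at the reduced pool (1, 0, 2), T2 fits immediately, so safety survives the grant.
Verifying the post-grant state step by step:
  pool = (1, 0, 2)
  T2: need (1, 0, 2) fits (1, 0, 2); releases (0, 2, 3), pool now (1, 2, 5)
  T3: need (0, 0, 1) fits (1, 2, 5); releases (2, 3, 0), pool now (3, 5, 5)
  T6: need (3, 4, 2) fits (3, 5, 5); releases (2, 3, 0), pool now (5, 8, 5)
  T8: need (4, 3, 5) fits (5, 8, 5); releases (3, 1, 3), pool now (8, 9, 8)
  T4: need (4, 6, 2) fits (8, 9, 8); releases (0, 1, 1), pool now (8, 10, 9)


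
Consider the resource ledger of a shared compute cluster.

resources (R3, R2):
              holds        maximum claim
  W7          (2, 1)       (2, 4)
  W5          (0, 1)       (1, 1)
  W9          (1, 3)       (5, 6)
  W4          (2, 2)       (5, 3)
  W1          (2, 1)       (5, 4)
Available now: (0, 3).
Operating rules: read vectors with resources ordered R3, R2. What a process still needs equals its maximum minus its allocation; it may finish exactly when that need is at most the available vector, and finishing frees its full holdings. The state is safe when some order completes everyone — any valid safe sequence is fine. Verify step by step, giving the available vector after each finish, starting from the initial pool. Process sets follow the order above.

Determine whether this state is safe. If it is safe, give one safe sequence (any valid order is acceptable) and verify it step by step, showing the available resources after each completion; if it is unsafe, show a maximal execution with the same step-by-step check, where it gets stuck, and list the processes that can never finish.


UNSAFE — no complete ordering exists.
Key observation: R3 is the bottleneck — with W7, W5 done the pool holds (2, 5), short of every remaining need.
Going as far as possible: W7, W5; after that, nothing fits. Walking it through:
  pool = (0, 3)
  W7 needs (0, 3) <= (0, 3) -> finishes; pool += (2, 1) = (2, 4)
  W5 needs (1, 0) <= (2, 4) -> finishes; pool += (0, 1) = (2, 5)
  W9 still needs (4, 3) but only (2, 5) is free — short on R3
  W4 still needs (3, 1) but only (2, 5) is free — short on R3
  W1 still needs (3, 3) but only (2, 5) is free — short on R3
Processes that can never finish: W9, W4 and W1.


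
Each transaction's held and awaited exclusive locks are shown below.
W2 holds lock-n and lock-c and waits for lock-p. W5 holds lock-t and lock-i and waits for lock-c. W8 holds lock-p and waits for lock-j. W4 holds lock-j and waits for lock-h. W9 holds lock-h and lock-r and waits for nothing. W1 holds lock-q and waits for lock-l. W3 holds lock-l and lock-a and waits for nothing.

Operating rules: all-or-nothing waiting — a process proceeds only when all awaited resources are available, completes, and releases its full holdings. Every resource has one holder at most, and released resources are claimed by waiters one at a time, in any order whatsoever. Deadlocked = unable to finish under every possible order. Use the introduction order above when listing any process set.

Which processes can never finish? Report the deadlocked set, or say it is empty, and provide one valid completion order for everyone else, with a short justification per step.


No process is deadlocked.
Key observation: there is no circular wait here — follow any chain and it reaches a process that is free to run now.
One completion order for the rest: W9, W4, W3, W1, W8, W2, W5.
Step-by-step check:
  run W9 (it waits on nothing); releases lock-h and lock-r
  W4: everything it awaited (lock-h) is free; runs, freeing lock-j
  run W3 (it waits on nothing); releases lock-l and lock-a
  W1: everything it awaited (lock-l) is free; runs, freeing lock-q
  W8: everything it awaited (lock-j) is free; runs, freeing lock-p
  W2: everything it awaited (lock-p) is free; runs, freeing lock-n and lock-c
  W5: everything it awaited (lock-c) is free; runs, freeing lock-t and lock-i


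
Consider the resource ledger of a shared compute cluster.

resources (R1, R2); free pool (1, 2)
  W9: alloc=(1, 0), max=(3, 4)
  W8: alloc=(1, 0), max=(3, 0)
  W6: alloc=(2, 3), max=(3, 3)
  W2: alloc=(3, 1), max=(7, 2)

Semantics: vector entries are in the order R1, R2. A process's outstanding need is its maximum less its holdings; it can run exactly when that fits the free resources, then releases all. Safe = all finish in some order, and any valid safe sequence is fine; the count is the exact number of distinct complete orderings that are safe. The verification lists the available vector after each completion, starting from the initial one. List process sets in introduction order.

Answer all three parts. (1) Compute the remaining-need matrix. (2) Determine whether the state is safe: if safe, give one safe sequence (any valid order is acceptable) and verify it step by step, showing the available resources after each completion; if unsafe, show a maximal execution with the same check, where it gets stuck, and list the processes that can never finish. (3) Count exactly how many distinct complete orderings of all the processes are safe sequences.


(1) Outstanding need per process (order R1, R2):
  W9: (2, 4)
  W8: (2, 0)
  W6: (1, 0)
  W2: (4, 1)
(2) SAFE. One safe sequence: W6, W8, W9, W2.
Key observation: reading the order forward, W6 is the first process whose need (1, 0) meets the free pool (1, 2) exactly on a resource it requests.
Walking it through:
  pool = (1, 2)
  W6: need (1, 0) fits (1, 2); releases (2, 3), pool now (3, 5)
  W8: need (2, 0) fits (3, 5); releases (1, 0), pool now (4, 5)
  W9: need (2, 4) fits (4, 5); releases (1, 0), pool now (5, 5)
  W2: need (4, 1) fits (5, 5); releases (3, 1), pool now (8, 6)
(3) Precisely 4 of the possible complete orderings are safe sequences.


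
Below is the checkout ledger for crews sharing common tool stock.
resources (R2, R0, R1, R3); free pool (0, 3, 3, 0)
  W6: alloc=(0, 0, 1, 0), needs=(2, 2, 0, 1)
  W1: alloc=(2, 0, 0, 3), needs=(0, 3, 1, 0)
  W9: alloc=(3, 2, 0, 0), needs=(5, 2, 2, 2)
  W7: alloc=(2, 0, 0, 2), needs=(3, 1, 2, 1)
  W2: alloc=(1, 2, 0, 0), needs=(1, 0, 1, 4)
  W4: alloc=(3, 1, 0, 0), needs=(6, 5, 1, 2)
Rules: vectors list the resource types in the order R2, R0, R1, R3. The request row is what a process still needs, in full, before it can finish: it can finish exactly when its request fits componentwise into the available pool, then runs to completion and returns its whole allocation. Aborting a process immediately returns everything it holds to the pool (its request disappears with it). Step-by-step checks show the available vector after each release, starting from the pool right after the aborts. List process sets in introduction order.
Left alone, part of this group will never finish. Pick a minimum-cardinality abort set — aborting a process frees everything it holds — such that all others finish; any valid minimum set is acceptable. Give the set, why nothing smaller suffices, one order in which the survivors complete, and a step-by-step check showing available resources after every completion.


Minimum abort set: W2.
Key observation: no ordering could ever have run W7 before the abort of W2; with (1, 2, 0, 0) back in the pool it fits at step 2.
Why nothing smaller works: aborting no one leaves the state deadlocked as given.
Survivors finish in the order: W1, W7, W6, W9, W4. Verifying each step (pool after the aborts first):
  pool = (1, 5, 3, 0)
  W1 needs (0, 3, 1, 0) <= (1, 5, 3, 0) -> finishes; pool += (2, 0, 0, 3) = (3, 5, 3, 3)
  W7 needs (3, 1, 2, 1) <= (3, 5, 3, 3) -> finishes; pool += (2, 0, 0, 2) = (5, 5, 3, 5)
  W6 needs (2, 2, 0, 1) <= (5, 5, 3, 5) -> finishes; pool += (0, 0, 1, 0) = (5, 5, 4, 5)
  W9 needs (5, 2, 2, 2) <= (5, 5, 4, 5) -> finishes; pool += (3, 2, 0, 0) = (8, 7, 4, 5)
  W4 needs (6, 5, 1, 2) <= (8, 7, 4, 5) -> finishes; pool += (3, 1, 0, 0) = (11, 8, 4, 5)


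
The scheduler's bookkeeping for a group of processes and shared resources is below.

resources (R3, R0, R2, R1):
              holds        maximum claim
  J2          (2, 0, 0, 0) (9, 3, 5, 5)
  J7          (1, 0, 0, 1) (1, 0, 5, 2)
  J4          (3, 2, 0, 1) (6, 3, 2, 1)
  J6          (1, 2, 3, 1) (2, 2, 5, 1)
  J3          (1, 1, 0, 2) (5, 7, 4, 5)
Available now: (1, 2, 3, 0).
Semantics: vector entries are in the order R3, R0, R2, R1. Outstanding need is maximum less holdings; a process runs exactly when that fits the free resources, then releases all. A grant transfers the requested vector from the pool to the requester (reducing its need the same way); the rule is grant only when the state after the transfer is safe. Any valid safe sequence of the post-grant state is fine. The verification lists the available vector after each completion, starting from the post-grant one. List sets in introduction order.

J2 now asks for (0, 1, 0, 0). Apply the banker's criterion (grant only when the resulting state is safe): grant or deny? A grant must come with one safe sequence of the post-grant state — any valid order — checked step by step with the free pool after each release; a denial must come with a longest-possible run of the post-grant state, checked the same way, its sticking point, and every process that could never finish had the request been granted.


DENY — the pretend-granted state is unsafe.
Key observation: after J6, J7, J4 the pool peaks at (6, 5, 6, 3), and each blocked process is short somewhere: J2 on R3, R1; J3 on R0.
Pretend the grant happened; the run J6, J7, J4 goes as far as possible. Walking it through:
  pool = (1, 1, 3, 0)
  J6: need (1, 0, 2, 0) fits (1, 1, 3, 0); releases (1, 2, 3, 1), pool now (2, 3, 6, 1)
  J7: need (0, 0, 5, 1) fits (2, 3, 6, 1); releases (1, 0, 0, 1), pool now (3, 3, 6, 2)
  J4: need (3, 1, 2, 0) fits (3, 3, 6, 2); releases (3, 2, 0, 1), pool now (6, 5, 6, 3)
  J2 still needs (7, 2, 5, 5) but only (6, 5, 6, 3) is free — short on R3 and R1
  J3 still needs (4, 6, 4, 3) but only (6, 5, 6, 3) is free — short on R0
Had the request been granted, J2 and J3 could never finish.


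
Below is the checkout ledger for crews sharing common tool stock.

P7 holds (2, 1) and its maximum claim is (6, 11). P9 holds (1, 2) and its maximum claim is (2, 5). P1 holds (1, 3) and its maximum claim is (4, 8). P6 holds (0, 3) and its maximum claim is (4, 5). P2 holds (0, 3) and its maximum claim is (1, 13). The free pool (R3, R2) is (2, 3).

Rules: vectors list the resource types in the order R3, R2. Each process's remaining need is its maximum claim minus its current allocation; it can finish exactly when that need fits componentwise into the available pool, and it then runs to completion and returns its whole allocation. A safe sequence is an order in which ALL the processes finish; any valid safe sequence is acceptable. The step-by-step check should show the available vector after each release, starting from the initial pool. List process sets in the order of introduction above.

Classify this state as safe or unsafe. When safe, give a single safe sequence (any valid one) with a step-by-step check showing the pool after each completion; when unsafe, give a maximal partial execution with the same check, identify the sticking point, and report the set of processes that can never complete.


SAFE — a valid safe sequence is P9, P1, P6, P7, P2.
Key observation: reading the order forward, P9 is the first process whose need (1, 3) meets the free pool (2, 3) exactly on a resource it requests.
Verifying each step:
  pool = (2, 3)
  P9: need (1, 3) fits (2, 3); releases (1, 2), pool now (3, 5)
  P1: need (3, 5) fits (3, 5); releases (1, 3), pool now (4, 8)
  P6: need (4, 2) fits (4, 8); releases (0, 3), pool now (4, 11)
  P7: need (4, 10) fits (4, 11); releases (2, 1), pool now (6, 12)
  P2: need (1, 10) fits (6, 12); releases (0, 3), pool now (6, 15)


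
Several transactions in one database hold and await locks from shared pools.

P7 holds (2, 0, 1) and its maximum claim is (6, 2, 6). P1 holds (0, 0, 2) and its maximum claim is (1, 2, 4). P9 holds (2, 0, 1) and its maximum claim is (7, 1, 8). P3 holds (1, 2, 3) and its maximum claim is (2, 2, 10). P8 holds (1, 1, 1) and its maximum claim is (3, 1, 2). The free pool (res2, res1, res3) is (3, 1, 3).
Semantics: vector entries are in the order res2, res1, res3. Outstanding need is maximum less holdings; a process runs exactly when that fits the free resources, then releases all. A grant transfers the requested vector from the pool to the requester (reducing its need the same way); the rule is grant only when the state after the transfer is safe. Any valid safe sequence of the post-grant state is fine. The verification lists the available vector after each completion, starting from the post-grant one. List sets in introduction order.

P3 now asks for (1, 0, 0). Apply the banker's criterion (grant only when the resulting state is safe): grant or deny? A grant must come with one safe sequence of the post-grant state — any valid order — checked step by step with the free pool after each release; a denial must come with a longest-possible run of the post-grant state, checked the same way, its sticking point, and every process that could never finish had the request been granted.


DENY. Granting would leave the state unsafe.
Key observation: after P8, P1 the pool peaks at (3, 2, 6), and each blocked process is short somewhere: P7 on res2; P9 on res2, res3; P3 on res3.
Pretend the grant happened; the run P8, P1 goes as far as possible. Check, step by step:
  pool = (2, 1, 3)
  run P8 (needs (2, 0, 1), free (2, 1, 3)); after release of (1, 1, 1) the pool is (3, 2, 4)
  run P1 (needs (1, 2, 2), free (3, 2, 4)); after release of (0, 0, 2) the pool is (3, 2, 6)
  blocked: P7 wants (4, 2, 5), pool (3, 2, 6) — not enough res2
  blocked: P9 wants (5, 1, 7), pool (3, 2, 6) — not enough res2 and res3
  blocked: P3 wants (0, 0, 7), pool (3, 2, 6) — not enough res3
Had the request been granted, P7, P9 and P3 could never finish.


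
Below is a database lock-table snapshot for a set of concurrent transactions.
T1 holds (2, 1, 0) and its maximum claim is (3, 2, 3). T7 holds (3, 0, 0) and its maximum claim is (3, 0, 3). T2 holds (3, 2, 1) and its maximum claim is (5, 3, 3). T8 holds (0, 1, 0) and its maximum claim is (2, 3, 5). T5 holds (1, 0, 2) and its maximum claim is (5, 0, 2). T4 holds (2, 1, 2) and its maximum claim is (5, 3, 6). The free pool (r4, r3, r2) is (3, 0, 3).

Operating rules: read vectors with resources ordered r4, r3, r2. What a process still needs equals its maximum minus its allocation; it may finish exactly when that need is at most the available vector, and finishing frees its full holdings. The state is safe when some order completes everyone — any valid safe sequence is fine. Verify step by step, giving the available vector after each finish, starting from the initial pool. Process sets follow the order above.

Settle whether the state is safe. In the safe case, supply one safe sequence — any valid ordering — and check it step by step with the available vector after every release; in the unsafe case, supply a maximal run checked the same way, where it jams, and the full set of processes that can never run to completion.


The state is UNSAFE.
Key observation: r3 is the bottleneck — with T7, T5 done the pool holds (7, 0, 5), short of every remaining need.
A maximal execution: T7, T5 — then nothing else fits. Check, step by step:
  pool = (3, 0, 3)
  T7: need (0, 0, 3) fits (3, 0, 3); releases (3, 0, 0), pool now (6, 0, 3)
  T5: need (4, 0, 0) fits (6, 0, 3); releases (1, 0, 2), pool now (7, 0, 5)
  T1 still needs (1, 1, 3) but only (7, 0, 5) is free — short on r3
  T2 still needs (2, 1, 2) but only (7, 0, 5) is free — short on r3
  T8 still needs (2, 2, 5) but only (7, 0, 5) is free — short on r3
  T4 still needs (3, 2, 4) but only (7, 0, 5) is free — short on r3
Processes that can never finish: T1, T2, T8 and T4.


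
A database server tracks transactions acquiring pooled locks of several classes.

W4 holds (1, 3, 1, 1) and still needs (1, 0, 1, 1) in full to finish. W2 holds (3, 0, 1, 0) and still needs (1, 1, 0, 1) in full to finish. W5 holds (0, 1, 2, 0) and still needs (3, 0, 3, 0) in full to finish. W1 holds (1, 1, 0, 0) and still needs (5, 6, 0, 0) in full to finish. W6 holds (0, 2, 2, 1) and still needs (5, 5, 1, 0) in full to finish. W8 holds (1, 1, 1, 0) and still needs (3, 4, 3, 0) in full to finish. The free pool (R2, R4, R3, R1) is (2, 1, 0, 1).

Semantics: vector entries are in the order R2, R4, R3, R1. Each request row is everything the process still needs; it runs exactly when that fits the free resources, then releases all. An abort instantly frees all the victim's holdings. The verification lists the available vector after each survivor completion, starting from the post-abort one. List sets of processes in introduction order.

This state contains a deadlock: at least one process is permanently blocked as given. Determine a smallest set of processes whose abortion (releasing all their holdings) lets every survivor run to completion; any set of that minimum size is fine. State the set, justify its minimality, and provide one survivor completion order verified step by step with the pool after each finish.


Minimum abort set: W5.
Key observation: the returned (0, 1, 2, 0) from W5 is what brings W6 — unrunnable before, under any order — into play at step 3.
Why nothing smaller works: aborting no one leaves the state deadlocked as given.
One survivor order: W2, W4, W6, W1, W8. Check, step by step (post-abort pool first):
  pool = (2, 2, 2, 1)
  run W2 (needs (1, 1, 0, 1), free (2, 2, 2, 1)); after release of (3, 0, 1, 0) the pool is (5, 2, 3, 1)
  run W4 (needs (1, 0, 1, 1), free (5, 2, 3, 1)); after release of (1, 3, 1, 1) the pool is (6, 5, 4, 2)
  run W6 (needs (5, 5, 1, 0), free (6, 5, 4, 2)); after release of (0, 2, 2, 1) the pool is (6, 7, 6, 3)
  run W1 (needs (5, 6, 0, 0), free (6, 7, 6, 3)); after release of (1, 1, 0, 0) the pool is (7, 8, 6, 3)
  run W8 (needs (3, 4, 3, 0), free (7, 8, 6, 3)); after release of (1, 1, 1, 0) the pool is (8, 9, 7, 3)


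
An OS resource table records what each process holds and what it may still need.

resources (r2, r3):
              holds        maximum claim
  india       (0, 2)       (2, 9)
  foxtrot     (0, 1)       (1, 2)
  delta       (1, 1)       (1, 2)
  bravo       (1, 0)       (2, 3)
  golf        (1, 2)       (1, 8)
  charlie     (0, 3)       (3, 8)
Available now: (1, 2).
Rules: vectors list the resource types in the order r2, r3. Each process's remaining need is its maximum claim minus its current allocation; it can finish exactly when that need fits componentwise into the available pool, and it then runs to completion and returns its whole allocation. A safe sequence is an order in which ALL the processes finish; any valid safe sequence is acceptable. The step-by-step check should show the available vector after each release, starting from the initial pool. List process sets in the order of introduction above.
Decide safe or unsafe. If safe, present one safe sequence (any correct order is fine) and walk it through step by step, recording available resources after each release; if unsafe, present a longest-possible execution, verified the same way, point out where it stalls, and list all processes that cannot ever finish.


UNSAFE.
Key observation: delta, foxtrot, bravo can finish, but then (3, 4) is all there is, and the blocked group's r3 demands exceed it.
The run delta, foxtrot, bravo cannot be extended any further. Walking it through:
  pool = (1, 2)
  delta needs (0, 1) <= (1, 2) -> finishes; pool += (1, 1) = (2, 3)
  foxtrot needs (1, 1) <= (2, 3) -> finishes; pool += (0, 1) = (2, 4)
  bravo needs (1, 3) <= (2, 4) -> finishes; pool += (1, 0) = (3, 4)
  india still needs (2, 7) but only (3, 4) is free — short on r3
  golf still needs (0, 6) but only (3, 4) is free — short on r3
  charlie still needs (3, 5) but only (3, 4) is free — short on r3
Processes that can never finish: india, golf and charlie.


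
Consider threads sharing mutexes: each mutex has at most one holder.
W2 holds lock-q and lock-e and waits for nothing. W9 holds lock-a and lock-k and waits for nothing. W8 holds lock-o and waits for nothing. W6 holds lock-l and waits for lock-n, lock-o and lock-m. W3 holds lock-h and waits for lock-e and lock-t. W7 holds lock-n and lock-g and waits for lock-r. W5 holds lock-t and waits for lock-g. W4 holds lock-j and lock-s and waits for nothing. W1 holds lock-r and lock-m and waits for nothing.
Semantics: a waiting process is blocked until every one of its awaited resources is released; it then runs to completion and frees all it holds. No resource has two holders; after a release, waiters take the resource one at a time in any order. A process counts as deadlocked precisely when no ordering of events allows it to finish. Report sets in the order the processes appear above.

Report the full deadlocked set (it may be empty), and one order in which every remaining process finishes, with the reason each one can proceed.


Nothing here is deadlocked.
Key observation: there is no circular wait here — follow any chain and it reaches a process that is free to run now.
A valid finishing order for the others: W1, W4, W8, W2, W7, W6, W5, W9, W3.
Verifying each step:
  W1: no waits; runs immediately, freeing lock-r and lock-m
  W4: no waits; runs immediately, freeing lock-j and lock-s
  W8: no waits; runs immediately, freeing lock-o
  W2: no waits; runs immediately, freeing lock-q and lock-e
  run W7 (all its waits — lock-r — are resolved); releases lock-n and lock-g
  run W6 (all its waits — lock-n, lock-o and lock-m — are resolved); releases lock-l
  run W5 (all its waits — lock-g — are resolved); releases lock-t
  W9: no waits; runs immediately, freeing lock-a and lock-k
  run W3 (all its waits — lock-e and lock-t — are resolved); releases lock-h


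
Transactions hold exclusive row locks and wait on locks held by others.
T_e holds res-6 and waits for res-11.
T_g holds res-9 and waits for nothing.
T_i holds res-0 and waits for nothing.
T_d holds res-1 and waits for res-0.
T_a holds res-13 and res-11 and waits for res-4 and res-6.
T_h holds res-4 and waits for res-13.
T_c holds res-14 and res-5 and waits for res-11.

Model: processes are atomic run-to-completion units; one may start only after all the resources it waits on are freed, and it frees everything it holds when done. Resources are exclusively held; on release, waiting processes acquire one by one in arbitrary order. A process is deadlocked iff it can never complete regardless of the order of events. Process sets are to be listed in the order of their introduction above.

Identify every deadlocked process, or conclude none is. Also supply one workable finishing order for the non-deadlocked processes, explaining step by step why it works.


Deadlocked set: T_e, T_a, T_h and T_c.
Key observation: the wait chain closes on itself along T_e -> T_a -> T_e; T_h is caught in further circular waits and T_c waits into the deadlock from upstream.
A valid finishing order for the others: T_i, T_d, T_g.
Step-by-step check:
  run T_i (it waits on nothing); releases res-0
  T_d waits on res-0 — all released -> runs and releases res-1
  run T_g (it waits on nothing); releases res-9


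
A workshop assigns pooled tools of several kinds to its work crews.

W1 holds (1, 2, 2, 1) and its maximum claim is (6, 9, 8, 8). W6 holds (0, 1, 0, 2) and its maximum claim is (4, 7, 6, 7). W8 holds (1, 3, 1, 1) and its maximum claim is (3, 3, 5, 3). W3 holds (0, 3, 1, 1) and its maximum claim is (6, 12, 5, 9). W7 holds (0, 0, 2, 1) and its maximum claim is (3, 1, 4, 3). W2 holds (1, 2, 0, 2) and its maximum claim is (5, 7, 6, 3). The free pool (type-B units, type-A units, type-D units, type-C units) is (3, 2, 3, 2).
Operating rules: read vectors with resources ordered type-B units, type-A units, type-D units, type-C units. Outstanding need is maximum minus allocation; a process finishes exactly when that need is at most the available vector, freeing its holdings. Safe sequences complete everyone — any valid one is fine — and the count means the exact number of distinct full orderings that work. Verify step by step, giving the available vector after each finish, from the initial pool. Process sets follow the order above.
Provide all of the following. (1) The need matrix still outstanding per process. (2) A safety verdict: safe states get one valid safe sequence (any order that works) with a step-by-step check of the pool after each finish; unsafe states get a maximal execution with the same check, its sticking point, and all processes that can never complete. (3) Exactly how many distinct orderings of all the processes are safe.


(1) Outstanding need per process (order type-B units, type-A units, type-D units, type-C units):
  W1: (5, 7, 6, 7)
  W6: (4, 6, 6, 5)
  W8: (2, 0, 4, 2)
  W3: (6, 9, 4, 8)
  W7: (3, 1, 2, 2)
  W2: (4, 5, 6, 1)
(2) The state is SAFE; one workable sequence: W7, W8, W2, W6, W1, W3.
Key observation: the order's first zero-slack moment is W7 ((3, 1, 2, 2) needed, (3, 2, 3, 2) free — a requested resource with nothing to spare).
Walking it through:
  pool = (3, 2, 3, 2)
  W7: need (3, 1, 2, 2) fits (3, 2, 3, 2); releases (0, 0, 2, 1), pool now (3, 2, 5, 3)
  W8: need (2, 0, 4, 2) fits (3, 2, 5, 3); releases (1, 3, 1, 1), pool now (4, 5, 6, 4)
  W2: need (4, 5, 6, 1) fits (4, 5, 6, 4); releases (1, 2, 0, 2), pool now (5, 7, 6, 6)
  W6: need (4, 6, 6, 5) fits (5, 7, 6, 6); releases (0, 1, 0, 2), pool now (5, 8, 6, 8)
  W1: need (5, 7, 6, 7) fits (5, 8, 6, 8); releases (1, 2, 2, 1), pool now (6, 10, 8, 9)
  W3: need (6, 9, 4, 8) fits (6, 10, 8, 9); releases (0, 3, 1, 1), pool now (6, 13, 9, 10)
(3) The exact count: 1 of the possible complete orderings is a safe sequence.


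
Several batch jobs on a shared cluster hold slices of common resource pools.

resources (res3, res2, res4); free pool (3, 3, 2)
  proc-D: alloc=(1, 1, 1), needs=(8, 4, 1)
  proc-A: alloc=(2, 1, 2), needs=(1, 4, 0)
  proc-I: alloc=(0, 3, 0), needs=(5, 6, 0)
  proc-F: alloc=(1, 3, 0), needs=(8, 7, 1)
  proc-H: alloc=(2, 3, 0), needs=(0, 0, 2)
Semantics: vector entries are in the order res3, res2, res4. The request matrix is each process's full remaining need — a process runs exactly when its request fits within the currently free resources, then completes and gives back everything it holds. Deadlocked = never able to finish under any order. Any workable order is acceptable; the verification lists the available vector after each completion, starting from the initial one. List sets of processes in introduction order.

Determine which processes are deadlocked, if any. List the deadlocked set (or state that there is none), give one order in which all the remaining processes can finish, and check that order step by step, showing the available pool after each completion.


Deadlocked: proc-D and proc-F.
Key observation: even finishing proc-H, proc-A, proc-I leaves just (7, 10, 4) free — too little res3 for any of the remaining processes.
The rest can finish in the order proc-H, proc-A, proc-I. Verifying each step:
  pool = (3, 3, 2)
  proc-H needs (0, 0, 2) <= (3, 3, 2) -> finishes; pool += (2, 3, 0) = (5, 6, 2)
  proc-A needs (1, 4, 0) <= (5, 6, 2) -> finishes; pool += (2, 1, 2) = (7, 7, 4)
  proc-I needs (5, 6, 0) <= (7, 7, 4) -> finishes; pool += (0, 3, 0) = (7, 10, 4)
The blocked processes can never fit:
  proc-D still needs (8, 4, 1) but only (7, 10, 4) is free — short on res3
  proc-F still needs (8, 7, 1) but only (7, 10, 4) is free — short on res3


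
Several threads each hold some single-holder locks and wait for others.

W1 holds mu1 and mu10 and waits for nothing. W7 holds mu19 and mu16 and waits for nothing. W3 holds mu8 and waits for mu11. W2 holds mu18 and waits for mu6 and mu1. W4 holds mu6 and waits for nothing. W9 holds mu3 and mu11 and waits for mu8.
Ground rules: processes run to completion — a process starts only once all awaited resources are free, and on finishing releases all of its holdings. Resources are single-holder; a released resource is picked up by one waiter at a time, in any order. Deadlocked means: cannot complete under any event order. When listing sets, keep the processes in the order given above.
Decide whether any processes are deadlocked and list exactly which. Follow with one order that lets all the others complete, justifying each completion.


Deadlocked: W3 and W9.
Key observation: the knot is the closed ring of waits W3 -> W9 -> W3; no other process is dragged down with it.
One completion order for the rest: W4, W1, W2, W7.
Verifying each step:
  W4 waits on nothing -> runs at once and releases mu6
  W1 waits on nothing -> runs at once and releases mu1 and mu10
  W2: everything it awaited (mu6 and mu1) is free; runs, freeing mu18
  W7 waits on nothing -> runs at once and releases mu19 and mu16


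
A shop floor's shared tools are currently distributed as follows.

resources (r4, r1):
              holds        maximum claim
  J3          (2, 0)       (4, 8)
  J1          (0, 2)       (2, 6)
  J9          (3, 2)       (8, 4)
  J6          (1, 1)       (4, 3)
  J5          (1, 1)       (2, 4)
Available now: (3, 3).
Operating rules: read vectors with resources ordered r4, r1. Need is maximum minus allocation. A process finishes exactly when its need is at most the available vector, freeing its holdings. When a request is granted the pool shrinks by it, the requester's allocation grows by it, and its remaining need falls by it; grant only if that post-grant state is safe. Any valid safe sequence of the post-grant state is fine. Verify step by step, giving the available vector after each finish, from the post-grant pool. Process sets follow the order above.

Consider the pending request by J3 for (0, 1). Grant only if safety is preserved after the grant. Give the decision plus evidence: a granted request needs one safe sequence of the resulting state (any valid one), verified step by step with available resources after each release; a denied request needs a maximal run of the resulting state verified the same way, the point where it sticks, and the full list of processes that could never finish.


GRANT — the state after the grant stays safe, e.g. via J6, J5, J9, J1, J3.
Key observation: the grant leaves (3, 2) free — enough for J6, whose release restarts the cascade.
Step-by-step check of the post-grant state:
  pool = (3, 2)
  J6: need (3, 2) fits (3, 2); releases (1, 1), pool now (4, 3)
  J5: need (1, 3) fits (4, 3); releases (1, 1), pool now (5, 4)
  J9: need (5, 2) fits (5, 4); releases (3, 2), pool now (8, 6)
  J1: need (2, 4) fits (8, 6); releases (0, 2), pool now (8, 8)
  J3: need (2, 7) fits (8, 8); releases (2, 1), pool now (10, 9)


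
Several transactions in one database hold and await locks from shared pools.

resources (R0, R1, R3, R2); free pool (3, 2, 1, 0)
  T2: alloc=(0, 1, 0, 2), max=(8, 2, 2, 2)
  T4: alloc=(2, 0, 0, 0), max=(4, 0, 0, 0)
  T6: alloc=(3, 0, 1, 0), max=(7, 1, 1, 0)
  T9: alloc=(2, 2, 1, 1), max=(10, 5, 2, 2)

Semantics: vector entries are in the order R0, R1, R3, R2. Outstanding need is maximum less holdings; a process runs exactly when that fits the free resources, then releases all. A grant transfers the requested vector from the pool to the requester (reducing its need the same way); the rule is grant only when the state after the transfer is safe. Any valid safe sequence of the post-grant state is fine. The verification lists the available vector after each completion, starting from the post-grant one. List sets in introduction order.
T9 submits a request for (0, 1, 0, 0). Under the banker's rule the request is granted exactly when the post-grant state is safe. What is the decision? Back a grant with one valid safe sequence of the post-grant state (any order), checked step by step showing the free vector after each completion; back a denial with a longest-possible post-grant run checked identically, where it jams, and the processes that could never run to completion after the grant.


GRANT — the state after the grant stays safe, e.g. via T4, T6, T2, T9.
Key observation: after the grant the pool drops to (3, 1, 1, 0), which still lets T4 finish first and unwind the rest.
Verifying the post-grant state step by step:
  pool = (3, 1, 1, 0)
  run T4 (needs (2, 0, 0, 0), free (3, 1, 1, 0)); after release of (2, 0, 0, 0) the pool is (5, 1, 1, 0)
  run T6 (needs (4, 1, 0, 0), free (5, 1, 1, 0)); after release of (3, 0, 1, 0) the pool is (8, 1, 2, 0)
  run T2 (needs (8, 1, 2, 0), free (8, 1, 2, 0)); after release of (0, 1, 0, 2) the pool is (8, 2, 2, 2)
  run T9 (needs (8, 2, 1, 1), free (8, 2, 2, 2)); after release of (2, 3, 1, 1) the pool is (10, 5, 3, 3)


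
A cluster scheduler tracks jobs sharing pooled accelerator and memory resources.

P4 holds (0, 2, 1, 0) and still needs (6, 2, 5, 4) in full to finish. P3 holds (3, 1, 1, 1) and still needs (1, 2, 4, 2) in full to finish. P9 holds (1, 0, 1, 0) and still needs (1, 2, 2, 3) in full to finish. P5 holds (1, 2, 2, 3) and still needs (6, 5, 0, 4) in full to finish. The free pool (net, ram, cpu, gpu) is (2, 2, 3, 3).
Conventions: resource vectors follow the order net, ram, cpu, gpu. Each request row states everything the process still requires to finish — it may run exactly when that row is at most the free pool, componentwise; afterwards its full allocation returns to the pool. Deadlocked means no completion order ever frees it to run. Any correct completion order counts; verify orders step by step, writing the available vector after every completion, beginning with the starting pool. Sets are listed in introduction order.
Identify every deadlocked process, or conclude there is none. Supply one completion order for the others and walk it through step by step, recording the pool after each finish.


No process is deadlocked.
Key observation: starting with P9, each completion frees enough for the next — no one is permanently blocked.
One completion order for the rest: P9, P3, P4, P5. Check, step by step:
  pool = (2, 2, 3, 3)
  P9 needs (1, 2, 2, 3) <= (2, 2, 3, 3) -> finishes; pool += (1, 0, 1, 0) = (3, 2, 4, 3)
  P3 needs (1, 2, 4, 2) <= (3, 2, 4, 3) -> finishes; pool += (3, 1, 1, 1) = (6, 3, 5, 4)
  P4 needs (6, 2, 5, 4) <= (6, 3, 5, 4) -> finishes; pool += (0, 2, 1, 0) = (6, 5, 6, 4)
  P5 needs (6, 5, 0, 4) <= (6, 5, 6, 4) -> finishes; pool += (1, 2, 2, 3) = (7, 7, 8, 7)


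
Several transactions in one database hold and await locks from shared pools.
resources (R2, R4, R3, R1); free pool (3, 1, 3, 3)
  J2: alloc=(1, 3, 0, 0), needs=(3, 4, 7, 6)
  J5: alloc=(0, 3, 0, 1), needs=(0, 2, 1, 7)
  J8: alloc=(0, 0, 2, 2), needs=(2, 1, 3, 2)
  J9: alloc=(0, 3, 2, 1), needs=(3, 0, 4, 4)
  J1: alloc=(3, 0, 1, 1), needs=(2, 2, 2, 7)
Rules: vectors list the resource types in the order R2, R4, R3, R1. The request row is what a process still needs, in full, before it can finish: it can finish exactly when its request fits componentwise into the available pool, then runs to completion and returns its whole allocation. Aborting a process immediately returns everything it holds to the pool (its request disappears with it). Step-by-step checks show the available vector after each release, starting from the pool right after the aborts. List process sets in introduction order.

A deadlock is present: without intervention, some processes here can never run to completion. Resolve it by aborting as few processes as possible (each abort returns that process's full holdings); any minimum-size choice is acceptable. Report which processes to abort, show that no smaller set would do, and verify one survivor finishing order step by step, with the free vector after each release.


Abort J5.
Key observation: before aborting J5, J1 was permanently blocked — no order could ever run it; afterwards it completes at step 3.
No smaller set exists: with zero aborts the deadlock remains.
One survivor order: J8, J9, J1, J2. Step-by-step check (post-abort pool first):
  pool = (3, 4, 3, 4)
  J8: need (2, 1, 3, 2) fits (3, 4, 3, 4); releases (0, 0, 2, 2), pool now (3, 4, 5, 6)
  J9: need (3, 0, 4, 4) fits (3, 4, 5, 6); releases (0, 3, 2, 1), pool now (3, 7, 7, 7)
  J1: need (2, 2, 2, 7) fits (3, 7, 7, 7); releases (3, 0, 1, 1), pool now (6, 7, 8, 8)
  J2: need (3, 4, 7, 6) fits (6, 7, 8, 8); releases (1, 3, 0, 0), pool now (7, 10, 8, 8)
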